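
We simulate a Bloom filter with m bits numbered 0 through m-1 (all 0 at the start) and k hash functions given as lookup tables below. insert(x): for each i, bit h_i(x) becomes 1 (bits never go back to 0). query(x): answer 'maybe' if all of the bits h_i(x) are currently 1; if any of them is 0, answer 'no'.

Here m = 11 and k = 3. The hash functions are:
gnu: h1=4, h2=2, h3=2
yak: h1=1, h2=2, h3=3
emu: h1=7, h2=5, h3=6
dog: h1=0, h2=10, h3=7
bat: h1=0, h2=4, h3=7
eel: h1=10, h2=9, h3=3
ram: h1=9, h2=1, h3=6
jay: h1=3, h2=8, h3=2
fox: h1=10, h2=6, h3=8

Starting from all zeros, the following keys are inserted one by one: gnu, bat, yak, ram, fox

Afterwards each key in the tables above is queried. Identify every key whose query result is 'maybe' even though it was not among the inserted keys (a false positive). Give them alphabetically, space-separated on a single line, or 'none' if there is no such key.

Answer: dog eel jay

Derivation:
Start: bits=00000000000
After insert 'gnu': sets bits 2 4 -> bits=00101000000
After insert 'bat': sets bits 0 4 7 -> bits=10101001000
After insert 'yak': sets bits 1 2 3 -> bits=11111001000
After insert 'ram': sets bits 1 6 9 -> bits=11111011010
After insert 'fox': sets bits 6 8 10 -> bits=11111011111
Not inserted: dog eel emu jay — query each against bits=11111011111:
query dog: checks bit0=1, bit7=1, bit10=1 (all 1) -> maybe => FALSE POSITIVE
query eel: checks bit3=1, bit9=1, bit10=1 (all 1) -> maybe => FALSE POSITIVE
query emu: checks bit5=0, bit6=1, bit7=1 (has a 0) -> no => not a false positive
query jay: checks bit2=1, bit3=1, bit8=1 (all 1) -> maybe => FALSE POSITIVE
False positives (alphabetical): dog eel jay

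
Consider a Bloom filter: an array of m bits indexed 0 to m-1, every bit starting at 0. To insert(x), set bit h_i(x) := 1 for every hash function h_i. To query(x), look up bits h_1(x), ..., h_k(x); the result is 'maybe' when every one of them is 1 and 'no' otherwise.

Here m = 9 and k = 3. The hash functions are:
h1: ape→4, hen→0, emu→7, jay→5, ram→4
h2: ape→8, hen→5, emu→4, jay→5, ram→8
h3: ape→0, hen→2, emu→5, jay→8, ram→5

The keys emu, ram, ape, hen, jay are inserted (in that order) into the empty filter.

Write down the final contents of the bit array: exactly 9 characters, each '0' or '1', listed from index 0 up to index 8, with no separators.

Answer: 101011011

Derivation:
Start: bits=000000000
After insert 'emu': sets bits 4 5 7 -> bits=000011010
After insert 'ram': sets bits 4 5 8 -> bits=000011011
After insert 'ape': sets bits 0 4 8 -> bits=100011011
After insert 'hen': sets bits 0 2 5 -> bits=101011011
After insert 'jay': sets bits 5 8 -> bits=101011011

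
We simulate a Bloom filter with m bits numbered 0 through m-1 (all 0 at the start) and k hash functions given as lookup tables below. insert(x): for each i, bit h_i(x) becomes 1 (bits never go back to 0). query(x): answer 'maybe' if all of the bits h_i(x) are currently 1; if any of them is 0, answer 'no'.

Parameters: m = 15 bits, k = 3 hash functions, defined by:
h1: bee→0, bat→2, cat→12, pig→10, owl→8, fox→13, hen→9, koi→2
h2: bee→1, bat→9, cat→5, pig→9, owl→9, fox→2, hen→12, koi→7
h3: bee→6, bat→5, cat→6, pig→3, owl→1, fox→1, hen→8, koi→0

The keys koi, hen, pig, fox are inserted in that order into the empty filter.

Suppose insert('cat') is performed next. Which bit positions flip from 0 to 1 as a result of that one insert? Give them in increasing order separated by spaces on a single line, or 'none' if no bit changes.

Answer: 5 6

Derivation:
Start: bits=000000000000000
After insert 'koi': sets bits 0 2 7 -> bits=101000010000000
After insert 'hen': sets bits 8 9 12 -> bits=101000011100100
After insert 'pig': sets bits 3 9 10 -> bits=101100011110100
After insert 'fox': sets bits 1 2 13 -> bits=111100011110110
insert 'cat' would touch bits 5 6 12; currently bit5=0, bit6=0, bit12=1
Bits that are 0 among those (would change 0->1): 5 6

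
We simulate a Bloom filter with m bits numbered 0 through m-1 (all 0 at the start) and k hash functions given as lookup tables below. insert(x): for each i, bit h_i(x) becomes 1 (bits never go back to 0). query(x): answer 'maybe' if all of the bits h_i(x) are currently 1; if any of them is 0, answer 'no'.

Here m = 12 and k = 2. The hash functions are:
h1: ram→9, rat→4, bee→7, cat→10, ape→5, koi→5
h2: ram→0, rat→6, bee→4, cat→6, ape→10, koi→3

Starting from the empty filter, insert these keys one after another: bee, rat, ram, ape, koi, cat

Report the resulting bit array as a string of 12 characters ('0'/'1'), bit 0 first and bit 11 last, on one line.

Answer: 100111110110

Derivation:
Start: bits=000000000000
After insert 'bee': sets bits 4 7 -> bits=000010010000
After insert 'rat': sets bits 4 6 -> bits=000010110000
After insert 'ram': sets bits 0 9 -> bits=100010110100
After insert 'ape': sets bits 5 10 -> bits=100011110110
After insert 'koi': sets bits 3 5 -> bits=100111110110
After insert 'cat': sets bits 6 10 -> bits=100111110110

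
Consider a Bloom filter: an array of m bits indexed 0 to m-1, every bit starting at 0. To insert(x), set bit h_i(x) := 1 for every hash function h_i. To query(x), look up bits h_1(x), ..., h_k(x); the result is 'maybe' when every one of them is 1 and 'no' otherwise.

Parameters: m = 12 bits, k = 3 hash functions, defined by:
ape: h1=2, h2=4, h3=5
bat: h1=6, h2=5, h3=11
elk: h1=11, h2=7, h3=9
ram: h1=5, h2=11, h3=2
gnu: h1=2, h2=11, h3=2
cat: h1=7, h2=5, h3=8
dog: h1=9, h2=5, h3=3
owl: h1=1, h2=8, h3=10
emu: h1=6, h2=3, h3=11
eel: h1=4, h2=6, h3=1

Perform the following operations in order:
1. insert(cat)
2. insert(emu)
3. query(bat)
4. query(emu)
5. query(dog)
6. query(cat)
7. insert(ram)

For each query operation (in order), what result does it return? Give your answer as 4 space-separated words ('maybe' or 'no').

Start: bits=000000000000
Op 1: insert cat -> sets bits 5 7 8 -> bits=000001011000
Op 2: insert emu -> sets bits 3 6 11 -> bits=000101111001
Op 3: query bat -> checks bit5=1, bit6=1, bit11=1 (all 1) -> maybe
Op 4: query emu -> checks bit3=1, bit6=1, bit11=1 (all 1) -> maybe
Op 5: query dog -> checks bit3=1, bit5=1, bit9=0 (has a 0) -> no
Op 6: query cat -> checks bit5=1, bit7=1, bit8=1 (all 1) -> maybe
Op 7: insert ram -> sets bits 2 5 11 -> bits=001101111001
Query results in order: maybe maybe no maybe

Answer: maybe maybe no maybe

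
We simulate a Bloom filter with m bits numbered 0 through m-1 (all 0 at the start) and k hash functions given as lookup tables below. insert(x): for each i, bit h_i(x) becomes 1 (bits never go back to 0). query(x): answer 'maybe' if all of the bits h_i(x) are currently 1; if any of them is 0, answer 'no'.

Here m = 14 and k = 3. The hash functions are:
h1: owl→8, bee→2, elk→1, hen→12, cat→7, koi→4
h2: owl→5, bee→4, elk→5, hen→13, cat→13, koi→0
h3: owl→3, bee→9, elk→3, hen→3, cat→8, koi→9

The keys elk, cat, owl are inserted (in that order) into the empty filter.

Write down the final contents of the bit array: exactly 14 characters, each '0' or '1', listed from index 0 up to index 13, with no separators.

Start: bits=00000000000000
After insert 'elk': sets bits 1 3 5 -> bits=01010100000000
After insert 'cat': sets bits 7 8 13 -> bits=01010101100001
After insert 'owl': sets bits 3 5 8 -> bits=01010101100001

Answer: 01010101100001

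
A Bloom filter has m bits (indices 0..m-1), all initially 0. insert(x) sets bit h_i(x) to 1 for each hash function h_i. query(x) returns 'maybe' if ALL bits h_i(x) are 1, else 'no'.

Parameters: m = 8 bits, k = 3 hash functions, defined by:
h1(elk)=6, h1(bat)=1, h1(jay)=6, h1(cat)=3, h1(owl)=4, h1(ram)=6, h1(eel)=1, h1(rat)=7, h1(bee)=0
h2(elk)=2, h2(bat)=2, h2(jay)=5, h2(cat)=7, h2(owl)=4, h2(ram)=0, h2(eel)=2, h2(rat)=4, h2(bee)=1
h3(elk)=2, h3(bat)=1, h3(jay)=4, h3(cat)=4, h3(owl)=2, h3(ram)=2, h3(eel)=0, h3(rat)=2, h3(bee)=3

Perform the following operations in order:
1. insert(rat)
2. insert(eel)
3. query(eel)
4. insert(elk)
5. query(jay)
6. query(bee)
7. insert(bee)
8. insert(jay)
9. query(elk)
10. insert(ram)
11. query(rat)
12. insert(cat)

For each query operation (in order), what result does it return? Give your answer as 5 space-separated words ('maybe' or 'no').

Answer: maybe no no maybe maybe

Derivation:
Start: bits=00000000
Op 1: insert rat -> sets bits 2 4 7 -> bits=00101001
Op 2: insert eel -> sets bits 0 1 2 -> bits=11101001
Op 3: query eel -> checks bit0=1, bit1=1, bit2=1 (all 1) -> maybe
Op 4: insert elk -> sets bits 2 6 -> bits=11101011
Op 5: query jay -> checks bit4=1, bit5=0, bit6=1 (has a 0) -> no
Op 6: query bee -> checks bit0=1, bit1=1, bit3=0 (has a 0) -> no
Op 7: insert bee -> sets bits 0 1 3 -> bits=11111011
Op 8: insert jay -> sets bits 4 5 6 -> bits=11111111
Op 9: query elk -> checks bit2=1, bit6=1 (all 1) -> maybe
Op 10: insert ram -> sets bits 0 2 6 -> bits=11111111
Op 11: query rat -> checks bit2=1, bit4=1, bit7=1 (all 1) -> maybe
Op 12: insert cat -> sets bits 3 4 7 -> bits=11111111
Query results in order: maybe no no maybe maybe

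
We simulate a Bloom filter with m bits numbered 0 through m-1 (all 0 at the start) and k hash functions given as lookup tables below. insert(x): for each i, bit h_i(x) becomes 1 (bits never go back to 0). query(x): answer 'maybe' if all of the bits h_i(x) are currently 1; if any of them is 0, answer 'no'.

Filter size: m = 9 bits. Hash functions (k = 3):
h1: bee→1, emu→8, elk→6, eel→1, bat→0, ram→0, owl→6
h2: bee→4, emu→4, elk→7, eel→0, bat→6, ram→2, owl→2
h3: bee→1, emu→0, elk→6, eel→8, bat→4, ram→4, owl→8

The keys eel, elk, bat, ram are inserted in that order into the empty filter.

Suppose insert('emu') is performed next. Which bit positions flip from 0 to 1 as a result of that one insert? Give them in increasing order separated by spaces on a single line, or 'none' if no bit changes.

Start: bits=000000000
After insert 'eel': sets bits 0 1 8 -> bits=110000001
After insert 'elk': sets bits 6 7 -> bits=110000111
After insert 'bat': sets bits 0 4 6 -> bits=110010111
After insert 'ram': sets bits 0 2 4 -> bits=111010111
insert 'emu' would touch bits 0 4 8; currently bit0=1, bit4=1, bit8=1
Bits that are 0 among those (would change 0->1): none

Answer: none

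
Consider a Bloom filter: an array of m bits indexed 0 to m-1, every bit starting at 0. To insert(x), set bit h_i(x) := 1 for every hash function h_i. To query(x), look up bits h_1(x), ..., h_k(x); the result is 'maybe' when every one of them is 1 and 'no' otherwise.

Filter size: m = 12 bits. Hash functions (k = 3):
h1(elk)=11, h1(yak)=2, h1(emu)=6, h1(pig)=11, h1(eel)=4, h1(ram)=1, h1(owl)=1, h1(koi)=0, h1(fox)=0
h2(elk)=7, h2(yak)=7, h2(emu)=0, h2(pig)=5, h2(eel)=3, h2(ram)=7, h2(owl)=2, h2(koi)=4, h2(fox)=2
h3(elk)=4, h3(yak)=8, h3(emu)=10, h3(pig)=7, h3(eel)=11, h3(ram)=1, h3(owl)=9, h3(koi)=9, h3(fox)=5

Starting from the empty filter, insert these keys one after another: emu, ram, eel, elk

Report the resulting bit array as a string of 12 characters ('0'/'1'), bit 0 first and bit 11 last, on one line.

Answer: 110110110011

Derivation:
Start: bits=000000000000
After insert 'emu': sets bits 0 6 10 -> bits=100000100010
After insert 'ram': sets bits 1 7 -> bits=110000110010
After insert 'eel': sets bits 3 4 11 -> bits=110110110011
After insert 'elk': sets bits 4 7 11 -> bits=110110110011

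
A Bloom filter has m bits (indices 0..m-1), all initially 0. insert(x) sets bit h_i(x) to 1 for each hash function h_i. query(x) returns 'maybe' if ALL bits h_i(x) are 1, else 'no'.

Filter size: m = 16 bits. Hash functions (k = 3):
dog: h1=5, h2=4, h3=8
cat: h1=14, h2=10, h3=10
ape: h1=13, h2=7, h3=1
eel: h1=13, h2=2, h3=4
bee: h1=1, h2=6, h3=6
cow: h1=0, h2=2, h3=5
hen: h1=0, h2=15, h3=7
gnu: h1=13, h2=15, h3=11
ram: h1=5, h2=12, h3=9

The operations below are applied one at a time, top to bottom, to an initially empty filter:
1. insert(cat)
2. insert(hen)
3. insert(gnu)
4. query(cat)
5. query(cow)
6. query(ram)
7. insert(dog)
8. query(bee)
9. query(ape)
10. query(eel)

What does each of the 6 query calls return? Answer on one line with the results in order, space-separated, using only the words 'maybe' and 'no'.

Start: bits=0000000000000000
Op 1: insert cat -> sets bits 10 14 -> bits=0000000000100010
Op 2: insert hen -> sets bits 0 7 15 -> bits=1000000100100011
Op 3: insert gnu -> sets bits 11 13 15 -> bits=1000000100110111
Op 4: query cat -> checks bit10=1, bit14=1 (all 1) -> maybe
Op 5: query cow -> checks bit0=1, bit2=0, bit5=0 (has a 0) -> no
Op 6: query ram -> checks bit5=0, bit9=0, bit12=0 (has a 0) -> no
Op 7: insert dog -> sets bits 4 5 8 -> bits=1000110110110111
Op 8: query bee -> checks bit1=0, bit6=0 (has a 0) -> no
Op 9: query ape -> checks bit1=0, bit7=1, bit13=1 (has a 0) -> no
Op 10: query eel -> checks bit2=0, bit4=1, bit13=1 (has a 0) -> no
Query results in order: maybe no no no no no

Answer: maybe no no no no no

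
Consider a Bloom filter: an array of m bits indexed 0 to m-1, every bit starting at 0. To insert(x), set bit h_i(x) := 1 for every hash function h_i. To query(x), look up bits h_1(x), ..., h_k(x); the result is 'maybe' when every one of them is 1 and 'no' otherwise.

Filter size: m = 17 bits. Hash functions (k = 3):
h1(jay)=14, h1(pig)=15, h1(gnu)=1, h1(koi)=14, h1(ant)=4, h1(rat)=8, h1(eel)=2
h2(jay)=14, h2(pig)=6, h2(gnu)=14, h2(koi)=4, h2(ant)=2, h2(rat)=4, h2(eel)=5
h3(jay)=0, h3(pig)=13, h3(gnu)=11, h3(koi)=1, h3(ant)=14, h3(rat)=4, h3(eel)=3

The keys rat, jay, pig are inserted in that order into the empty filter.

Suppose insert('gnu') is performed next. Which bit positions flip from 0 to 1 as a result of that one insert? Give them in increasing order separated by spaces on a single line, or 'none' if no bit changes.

Answer: 1 11

Derivation:
Start: bits=00000000000000000
After insert 'rat': sets bits 4 8 -> bits=00001000100000000
After insert 'jay': sets bits 0 14 -> bits=10001000100000100
After insert 'pig': sets bits 6 13 15 -> bits=10001010100001110
insert 'gnu' would touch bits 1 11 14; currently bit1=0, bit11=0, bit14=1
Bits that are 0 among those (would change 0->1): 1 11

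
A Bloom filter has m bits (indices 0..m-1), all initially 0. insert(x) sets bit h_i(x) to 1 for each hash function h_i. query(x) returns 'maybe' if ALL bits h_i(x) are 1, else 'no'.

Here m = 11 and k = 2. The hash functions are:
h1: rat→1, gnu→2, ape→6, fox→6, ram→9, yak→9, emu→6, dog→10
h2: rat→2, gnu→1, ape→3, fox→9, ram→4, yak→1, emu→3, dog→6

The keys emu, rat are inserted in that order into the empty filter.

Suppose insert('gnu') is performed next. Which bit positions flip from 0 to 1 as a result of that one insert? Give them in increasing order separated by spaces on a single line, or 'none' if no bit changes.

Start: bits=00000000000
After insert 'emu': sets bits 3 6 -> bits=00010010000
After insert 'rat': sets bits 1 2 -> bits=01110010000
insert 'gnu' would touch bits 1 2; currently bit1=1, bit2=1
Bits that are 0 among those (would change 0->1): none

Answer: none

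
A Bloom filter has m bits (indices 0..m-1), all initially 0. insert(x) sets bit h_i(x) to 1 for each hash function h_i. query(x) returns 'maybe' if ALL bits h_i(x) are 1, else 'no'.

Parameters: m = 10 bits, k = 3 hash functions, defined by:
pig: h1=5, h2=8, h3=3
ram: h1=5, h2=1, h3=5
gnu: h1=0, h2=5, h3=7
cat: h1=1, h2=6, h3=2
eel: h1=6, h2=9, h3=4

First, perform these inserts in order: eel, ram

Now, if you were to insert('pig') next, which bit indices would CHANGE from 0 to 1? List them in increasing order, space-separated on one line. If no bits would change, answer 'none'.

Start: bits=0000000000
After insert 'eel': sets bits 4 6 9 -> bits=0000101001
After insert 'ram': sets bits 1 5 -> bits=0100111001
insert 'pig' would touch bits 3 5 8; currently bit3=0, bit5=1, bit8=0
Bits that are 0 among those (would change 0->1): 3 8

Answer: 3 8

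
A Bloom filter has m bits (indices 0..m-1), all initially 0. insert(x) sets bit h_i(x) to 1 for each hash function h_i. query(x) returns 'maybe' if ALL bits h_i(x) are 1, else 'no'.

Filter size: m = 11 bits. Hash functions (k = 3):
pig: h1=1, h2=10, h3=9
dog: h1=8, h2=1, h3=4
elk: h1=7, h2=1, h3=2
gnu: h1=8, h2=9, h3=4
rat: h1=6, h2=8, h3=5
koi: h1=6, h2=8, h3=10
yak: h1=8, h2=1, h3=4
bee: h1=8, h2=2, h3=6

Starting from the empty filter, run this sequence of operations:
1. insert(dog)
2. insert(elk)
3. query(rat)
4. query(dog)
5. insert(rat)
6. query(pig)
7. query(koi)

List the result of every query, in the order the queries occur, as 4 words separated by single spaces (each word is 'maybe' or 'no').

Start: bits=00000000000
Op 1: insert dog -> sets bits 1 4 8 -> bits=01001000100
Op 2: insert elk -> sets bits 1 2 7 -> bits=01101001100
Op 3: query rat -> checks bit5=0, bit6=0, bit8=1 (has a 0) -> no
Op 4: query dog -> checks bit1=1, bit4=1, bit8=1 (all 1) -> maybe
Op 5: insert rat -> sets bits 5 6 8 -> bits=01101111100
Op 6: query pig -> checks bit1=1, bit9=0, bit10=0 (has a 0) -> no
Op 7: query koi -> checks bit6=1, bit8=1, bit10=0 (has a 0) -> no
Query results in order: no maybe no no

Answer: no maybe no no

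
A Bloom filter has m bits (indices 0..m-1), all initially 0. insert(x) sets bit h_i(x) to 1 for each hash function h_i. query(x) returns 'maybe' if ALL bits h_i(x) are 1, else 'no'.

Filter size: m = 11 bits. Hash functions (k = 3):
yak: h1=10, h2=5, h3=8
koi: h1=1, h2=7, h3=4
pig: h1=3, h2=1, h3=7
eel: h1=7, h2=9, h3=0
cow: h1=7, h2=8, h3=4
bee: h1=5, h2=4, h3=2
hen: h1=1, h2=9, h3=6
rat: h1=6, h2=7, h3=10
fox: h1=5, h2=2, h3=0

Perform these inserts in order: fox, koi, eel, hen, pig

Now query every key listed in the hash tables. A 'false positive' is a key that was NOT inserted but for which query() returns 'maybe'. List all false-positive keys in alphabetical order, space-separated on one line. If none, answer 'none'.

Answer: bee

Derivation:
Start: bits=00000000000
After insert 'fox': sets bits 0 2 5 -> bits=10100100000
After insert 'koi': sets bits 1 4 7 -> bits=11101101000
After insert 'eel': sets bits 0 7 9 -> bits=11101101010
After insert 'hen': sets bits 1 6 9 -> bits=11101111010
After insert 'pig': sets bits 1 3 7 -> bits=11111111010
Not inserted: bee cow rat yak — query each against bits=11111111010:
query bee: checks bit2=1, bit4=1, bit5=1 (all 1) -> maybe => FALSE POSITIVE
query cow: checks bit4=1, bit7=1, bit8=0 (has a 0) -> no => not a false positive
query rat: checks bit6=1, bit7=1, bit10=0 (has a 0) -> no => not a false positive
query yak: checks bit5=1, bit8=0, bit10=0 (has a 0) -> no => not a false positive
False positives (alphabetical): bee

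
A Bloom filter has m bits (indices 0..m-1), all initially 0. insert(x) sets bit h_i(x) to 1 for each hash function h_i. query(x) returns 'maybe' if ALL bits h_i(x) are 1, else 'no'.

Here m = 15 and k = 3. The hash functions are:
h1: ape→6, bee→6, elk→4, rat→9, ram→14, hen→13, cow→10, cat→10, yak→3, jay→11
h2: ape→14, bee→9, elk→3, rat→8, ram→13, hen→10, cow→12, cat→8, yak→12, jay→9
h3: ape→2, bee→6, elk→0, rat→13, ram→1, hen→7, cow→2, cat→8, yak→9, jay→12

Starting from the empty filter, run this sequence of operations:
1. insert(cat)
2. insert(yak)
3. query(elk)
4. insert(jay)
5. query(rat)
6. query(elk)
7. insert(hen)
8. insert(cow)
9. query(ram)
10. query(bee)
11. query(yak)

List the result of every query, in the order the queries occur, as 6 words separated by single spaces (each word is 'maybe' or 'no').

Start: bits=000000000000000
Op 1: insert cat -> sets bits 8 10 -> bits=000000001010000
Op 2: insert yak -> sets bits 3 9 12 -> bits=000100001110100
Op 3: query elk -> checks bit0=0, bit3=1, bit4=0 (has a 0) -> no
Op 4: insert jay -> sets bits 9 11 12 -> bits=000100001111100
Op 5: query rat -> checks bit8=1, bit9=1, bit13=0 (has a 0) -> no
Op 6: query elk -> checks bit0=0, bit3=1, bit4=0 (has a 0) -> no
Op 7: insert hen -> sets bits 7 10 13 -> bits=000100011111110
Op 8: insert cow -> sets bits 2 10 12 -> bits=001100011111110
Op 9: query ram -> checks bit1=0, bit13=1, bit14=0 (has a 0) -> no
Op 10: query bee -> checks bit6=0, bit9=1 (has a 0) -> no
Op 11: query yak -> checks bit3=1, bit9=1, bit12=1 (all 1) -> maybe
Query results in order: no no no no no maybe

Answer: no no no no no maybe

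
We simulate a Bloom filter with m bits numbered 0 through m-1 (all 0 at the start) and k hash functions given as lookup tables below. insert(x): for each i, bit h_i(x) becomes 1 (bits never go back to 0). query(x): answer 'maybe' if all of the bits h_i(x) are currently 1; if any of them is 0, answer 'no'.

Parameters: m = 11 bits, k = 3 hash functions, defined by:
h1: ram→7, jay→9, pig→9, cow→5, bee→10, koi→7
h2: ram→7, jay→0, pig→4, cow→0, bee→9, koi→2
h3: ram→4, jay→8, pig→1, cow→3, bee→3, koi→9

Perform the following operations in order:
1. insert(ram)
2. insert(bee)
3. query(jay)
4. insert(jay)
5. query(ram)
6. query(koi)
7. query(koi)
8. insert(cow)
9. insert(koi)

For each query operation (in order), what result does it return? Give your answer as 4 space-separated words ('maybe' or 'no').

Answer: no maybe no no

Derivation:
Start: bits=00000000000
Op 1: insert ram -> sets bits 4 7 -> bits=00001001000
Op 2: insert bee -> sets bits 3 9 10 -> bits=00011001011
Op 3: query jay -> checks bit0=0, bit8=0, bit9=1 (has a 0) -> no
Op 4: insert jay -> sets bits 0 8 9 -> bits=10011001111
Op 5: query ram -> checks bit4=1, bit7=1 (all 1) -> maybe
Op 6: query koi -> checks bit2=0, bit7=1, bit9=1 (has a 0) -> no
Op 7: query koi -> checks bit2=0, bit7=1, bit9=1 (has a 0) -> no
Op 8: insert cow -> sets bits 0 3 5 -> bits=10011101111
Op 9: insert koi -> sets bits 2 7 9 -> bits=10111101111
Query results in order: no maybe no no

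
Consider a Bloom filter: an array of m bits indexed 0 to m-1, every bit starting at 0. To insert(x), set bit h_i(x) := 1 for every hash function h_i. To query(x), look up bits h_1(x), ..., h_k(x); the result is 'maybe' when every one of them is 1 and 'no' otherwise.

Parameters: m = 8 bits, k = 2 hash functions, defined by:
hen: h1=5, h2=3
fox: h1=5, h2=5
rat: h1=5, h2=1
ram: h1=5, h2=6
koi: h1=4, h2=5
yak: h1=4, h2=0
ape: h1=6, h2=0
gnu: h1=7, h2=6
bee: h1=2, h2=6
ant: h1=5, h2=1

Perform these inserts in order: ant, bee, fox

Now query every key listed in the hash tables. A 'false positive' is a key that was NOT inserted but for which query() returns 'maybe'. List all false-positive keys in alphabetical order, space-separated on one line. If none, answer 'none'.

Start: bits=00000000
After insert 'ant': sets bits 1 5 -> bits=01000100
After insert 'bee': sets bits 2 6 -> bits=01100110
After insert 'fox': sets bits 5 -> bits=01100110
Not inserted: ape gnu hen koi ram rat yak — query each against bits=01100110:
query ape: checks bit0=0, bit6=1 (has a 0) -> no => not a false positive
query gnu: checks bit6=1, bit7=0 (has a 0) -> no => not a false positive
query hen: checks bit3=0, bit5=1 (has a 0) -> no => not a false positive
query koi: checks bit4=0, bit5=1 (has a 0) -> no => not a false positive
query ram: checks bit5=1, bit6=1 (all 1) -> maybe => FALSE POSITIVE
query rat: checks bit1=1, bit5=1 (all 1) -> maybe => FALSE POSITIVE
query yak: checks bit0=0, bit4=0 (has a 0) -> no => not a false positive
False positives (alphabetical): ram rat

Answer: ram rat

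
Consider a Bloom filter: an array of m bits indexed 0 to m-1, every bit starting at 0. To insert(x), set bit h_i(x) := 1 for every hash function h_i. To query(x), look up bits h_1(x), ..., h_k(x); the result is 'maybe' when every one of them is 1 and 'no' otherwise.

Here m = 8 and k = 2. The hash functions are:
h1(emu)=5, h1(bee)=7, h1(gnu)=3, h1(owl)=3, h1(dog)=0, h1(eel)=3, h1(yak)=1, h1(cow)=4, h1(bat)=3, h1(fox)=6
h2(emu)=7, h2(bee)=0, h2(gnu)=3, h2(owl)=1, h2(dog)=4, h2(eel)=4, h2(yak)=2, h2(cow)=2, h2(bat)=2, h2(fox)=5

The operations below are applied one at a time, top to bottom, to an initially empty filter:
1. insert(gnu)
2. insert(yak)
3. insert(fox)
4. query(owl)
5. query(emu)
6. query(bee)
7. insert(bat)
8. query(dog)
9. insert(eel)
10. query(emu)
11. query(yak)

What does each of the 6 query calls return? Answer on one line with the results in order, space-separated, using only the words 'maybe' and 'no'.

Answer: maybe no no no no maybe

Derivation:
Start: bits=00000000
Op 1: insert gnu -> sets bits 3 -> bits=00010000
Op 2: insert yak -> sets bits 1 2 -> bits=01110000
Op 3: insert fox -> sets bits 5 6 -> bits=01110110
Op 4: query owl -> checks bit1=1, bit3=1 (all 1) -> maybe
Op 5: query emu -> checks bit5=1, bit7=0 (has a 0) -> no
Op 6: query bee -> checks bit0=0, bit7=0 (has a 0) -> no
Op 7: insert bat -> sets bits 2 3 -> bits=01110110
Op 8: query dog -> checks bit0=0, bit4=0 (has a 0) -> no
Op 9: insert eel -> sets bits 3 4 -> bits=01111110
Op 10: query emu -> checks bit5=1, bit7=0 (has a 0) -> no
Op 11: query yak -> checks bit1=1, bit2=1 (all 1) -> maybe
Query results in order: maybe no no no no maybe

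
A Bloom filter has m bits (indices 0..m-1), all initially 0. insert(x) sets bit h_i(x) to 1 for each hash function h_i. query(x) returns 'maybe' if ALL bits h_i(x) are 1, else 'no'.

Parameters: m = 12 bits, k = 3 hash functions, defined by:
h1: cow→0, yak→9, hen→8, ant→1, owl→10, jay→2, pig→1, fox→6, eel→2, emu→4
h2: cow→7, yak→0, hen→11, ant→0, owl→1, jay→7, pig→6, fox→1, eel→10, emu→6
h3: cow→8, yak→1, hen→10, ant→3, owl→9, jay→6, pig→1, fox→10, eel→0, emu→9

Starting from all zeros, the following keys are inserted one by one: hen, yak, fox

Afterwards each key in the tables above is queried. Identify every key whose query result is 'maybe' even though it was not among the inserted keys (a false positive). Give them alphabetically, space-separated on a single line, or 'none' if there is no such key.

Answer: owl pig

Derivation:
Start: bits=000000000000
After insert 'hen': sets bits 8 10 11 -> bits=000000001011
After insert 'yak': sets bits 0 1 9 -> bits=110000001111
After insert 'fox': sets bits 1 6 10 -> bits=110000101111
Not inserted: ant cow eel emu jay owl pig — query each against bits=110000101111:
query ant: checks bit0=1, bit1=1, bit3=0 (has a 0) -> no => not a false positive
query cow: checks bit0=1, bit7=0, bit8=1 (has a 0) -> no => not a false positive
query eel: checks bit0=1, bit2=0, bit10=1 (has a 0) -> no => not a false positive
query emu: checks bit4=0, bit6=1, bit9=1 (has a 0) -> no => not a false positive
query jay: checks bit2=0, bit6=1, bit7=0 (has a 0) -> no => not a false positive
query owl: checks bit1=1, bit9=1, bit10=1 (all 1) -> maybe => FALSE POSITIVE
query pig: checks bit1=1, bit6=1 (all 1) -> maybe => FALSE POSITIVE
False positives (alphabetical): owl pig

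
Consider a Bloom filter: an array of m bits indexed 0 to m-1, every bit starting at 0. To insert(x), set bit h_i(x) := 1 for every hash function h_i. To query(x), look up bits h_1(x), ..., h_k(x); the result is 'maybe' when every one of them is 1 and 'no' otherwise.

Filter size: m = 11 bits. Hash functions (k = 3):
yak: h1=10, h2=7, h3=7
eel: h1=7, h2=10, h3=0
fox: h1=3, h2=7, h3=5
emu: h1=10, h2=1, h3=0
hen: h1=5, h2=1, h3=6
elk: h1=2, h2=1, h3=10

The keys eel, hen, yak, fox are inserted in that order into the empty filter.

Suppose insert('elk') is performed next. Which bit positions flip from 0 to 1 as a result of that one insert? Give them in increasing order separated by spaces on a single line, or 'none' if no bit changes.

Start: bits=00000000000
After insert 'eel': sets bits 0 7 10 -> bits=10000001001
After insert 'hen': sets bits 1 5 6 -> bits=11000111001
After insert 'yak': sets bits 7 10 -> bits=11000111001
After insert 'fox': sets bits 3 5 7 -> bits=11010111001
insert 'elk' would touch bits 1 2 10; currently bit1=1, bit2=0, bit10=1
Bits that are 0 among those (would change 0->1): 2

Answer: 2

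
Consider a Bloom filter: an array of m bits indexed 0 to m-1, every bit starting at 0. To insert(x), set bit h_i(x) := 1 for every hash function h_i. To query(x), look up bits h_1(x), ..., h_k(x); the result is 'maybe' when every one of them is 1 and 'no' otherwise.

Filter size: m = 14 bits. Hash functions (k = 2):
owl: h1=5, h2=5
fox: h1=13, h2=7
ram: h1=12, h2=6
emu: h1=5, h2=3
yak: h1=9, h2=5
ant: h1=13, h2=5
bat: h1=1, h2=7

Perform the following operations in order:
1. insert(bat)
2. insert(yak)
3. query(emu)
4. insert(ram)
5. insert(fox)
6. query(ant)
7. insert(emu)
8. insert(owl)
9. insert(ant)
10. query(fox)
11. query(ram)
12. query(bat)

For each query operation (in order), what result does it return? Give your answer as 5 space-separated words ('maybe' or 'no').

Start: bits=00000000000000
Op 1: insert bat -> sets bits 1 7 -> bits=01000001000000
Op 2: insert yak -> sets bits 5 9 -> bits=01000101010000
Op 3: query emu -> checks bit3=0, bit5=1 (has a 0) -> no
Op 4: insert ram -> sets bits 6 12 -> bits=01000111010010
Op 5: insert fox -> sets bits 7 13 -> bits=01000111010011
Op 6: query ant -> checks bit5=1, bit13=1 (all 1) -> maybe
Op 7: insert emu -> sets bits 3 5 -> bits=01010111010011
Op 8: insert owl -> sets bits 5 -> bits=01010111010011
Op 9: insert ant -> sets bits 5 13 -> bits=01010111010011
Op 10: query fox -> checks bit7=1, bit13=1 (all 1) -> maybe
Op 11: query ram -> checks bit6=1, bit12=1 (all 1) -> maybe
Op 12: query bat -> checks bit1=1, bit7=1 (all 1) -> maybe
Query results in order: no maybe maybe maybe maybe

Answer: no maybe maybe maybe maybe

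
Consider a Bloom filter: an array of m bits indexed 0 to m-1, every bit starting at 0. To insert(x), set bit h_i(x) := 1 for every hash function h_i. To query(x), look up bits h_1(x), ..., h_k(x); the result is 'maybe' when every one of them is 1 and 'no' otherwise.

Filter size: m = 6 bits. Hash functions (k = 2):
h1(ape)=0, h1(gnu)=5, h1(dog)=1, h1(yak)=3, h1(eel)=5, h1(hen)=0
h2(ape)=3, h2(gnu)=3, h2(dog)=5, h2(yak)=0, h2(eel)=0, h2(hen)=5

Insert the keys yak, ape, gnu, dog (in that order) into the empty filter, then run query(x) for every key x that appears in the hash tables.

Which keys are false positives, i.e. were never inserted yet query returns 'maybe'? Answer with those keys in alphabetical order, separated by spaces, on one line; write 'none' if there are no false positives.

Start: bits=000000
After insert 'yak': sets bits 0 3 -> bits=100100
After insert 'ape': sets bits 0 3 -> bits=100100
After insert 'gnu': sets bits 3 5 -> bits=100101
After insert 'dog': sets bits 1 5 -> bits=110101
Not inserted: eel hen — query each against bits=110101:
query eel: checks bit0=1, bit5=1 (all 1) -> maybe => FALSE POSITIVE
query hen: checks bit0=1, bit5=1 (all 1) -> maybe => FALSE POSITIVE
False positives (alphabetical): eel hen

Answer: eel hen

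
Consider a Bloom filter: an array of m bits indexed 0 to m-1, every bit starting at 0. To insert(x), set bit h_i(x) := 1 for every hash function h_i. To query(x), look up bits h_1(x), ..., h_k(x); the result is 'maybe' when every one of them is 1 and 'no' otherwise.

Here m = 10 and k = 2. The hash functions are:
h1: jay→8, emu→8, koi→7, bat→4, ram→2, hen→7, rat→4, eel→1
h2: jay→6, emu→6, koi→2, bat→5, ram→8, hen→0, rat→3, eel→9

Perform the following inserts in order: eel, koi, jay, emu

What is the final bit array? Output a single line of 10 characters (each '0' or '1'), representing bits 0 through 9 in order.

Answer: 0110001111

Derivation:
Start: bits=0000000000
After insert 'eel': sets bits 1 9 -> bits=0100000001
After insert 'koi': sets bits 2 7 -> bits=0110000101
After insert 'jay': sets bits 6 8 -> bits=0110001111
After insert 'emu': sets bits 6 8 -> bits=0110001111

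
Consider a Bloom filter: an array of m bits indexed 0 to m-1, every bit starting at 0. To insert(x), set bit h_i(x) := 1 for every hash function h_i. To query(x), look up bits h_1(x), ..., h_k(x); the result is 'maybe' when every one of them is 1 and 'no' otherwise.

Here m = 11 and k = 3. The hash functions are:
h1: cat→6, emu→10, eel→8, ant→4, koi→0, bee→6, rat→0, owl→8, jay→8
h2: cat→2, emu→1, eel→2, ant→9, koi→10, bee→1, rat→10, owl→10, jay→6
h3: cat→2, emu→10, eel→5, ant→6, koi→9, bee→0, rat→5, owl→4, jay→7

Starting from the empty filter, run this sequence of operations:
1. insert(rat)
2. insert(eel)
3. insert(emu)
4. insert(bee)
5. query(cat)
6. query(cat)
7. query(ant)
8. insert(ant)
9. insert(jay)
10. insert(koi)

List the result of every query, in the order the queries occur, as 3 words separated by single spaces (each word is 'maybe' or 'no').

Answer: maybe maybe no

Derivation:
Start: bits=00000000000
Op 1: insert rat -> sets bits 0 5 10 -> bits=10000100001
Op 2: insert eel -> sets bits 2 5 8 -> bits=10100100101
Op 3: insert emu -> sets bits 1 10 -> bits=11100100101
Op 4: insert bee -> sets bits 0 1 6 -> bits=11100110101
Op 5: query cat -> checks bit2=1, bit6=1 (all 1) -> maybe
Op 6: query cat -> checks bit2=1, bit6=1 (all 1) -> maybe
Op 7: query ant -> checks bit4=0, bit6=1, bit9=0 (has a 0) -> no
Op 8: insert ant -> sets bits 4 6 9 -> bits=11101110111
Op 9: insert jay -> sets bits 6 7 8 -> bits=11101111111
Op 10: insert koi -> sets bits 0 9 10 -> bits=11101111111
Query results in order: maybe maybe no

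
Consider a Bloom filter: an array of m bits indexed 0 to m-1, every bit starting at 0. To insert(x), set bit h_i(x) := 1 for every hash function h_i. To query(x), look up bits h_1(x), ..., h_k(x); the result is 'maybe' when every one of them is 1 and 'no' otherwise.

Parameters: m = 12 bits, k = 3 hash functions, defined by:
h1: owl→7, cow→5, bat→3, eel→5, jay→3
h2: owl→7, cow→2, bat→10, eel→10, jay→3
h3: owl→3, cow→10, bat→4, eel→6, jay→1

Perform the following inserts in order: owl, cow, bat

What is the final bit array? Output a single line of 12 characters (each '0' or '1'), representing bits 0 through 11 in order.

Start: bits=000000000000
After insert 'owl': sets bits 3 7 -> bits=000100010000
After insert 'cow': sets bits 2 5 10 -> bits=001101010010
After insert 'bat': sets bits 3 4 10 -> bits=001111010010

Answer: 001111010010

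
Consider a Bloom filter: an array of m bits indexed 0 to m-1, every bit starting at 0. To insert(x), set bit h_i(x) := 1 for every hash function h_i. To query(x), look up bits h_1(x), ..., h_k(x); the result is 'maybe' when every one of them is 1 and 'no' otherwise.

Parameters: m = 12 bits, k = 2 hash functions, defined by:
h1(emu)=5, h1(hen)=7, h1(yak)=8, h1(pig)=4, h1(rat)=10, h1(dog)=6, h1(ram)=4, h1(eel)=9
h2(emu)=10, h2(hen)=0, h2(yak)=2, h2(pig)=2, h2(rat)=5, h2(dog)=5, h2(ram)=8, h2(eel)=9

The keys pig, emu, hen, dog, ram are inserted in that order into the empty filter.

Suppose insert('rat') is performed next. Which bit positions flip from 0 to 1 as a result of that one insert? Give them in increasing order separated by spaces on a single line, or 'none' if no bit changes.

Answer: none

Derivation:
Start: bits=000000000000
After insert 'pig': sets bits 2 4 -> bits=001010000000
After insert 'emu': sets bits 5 10 -> bits=001011000010
After insert 'hen': sets bits 0 7 -> bits=101011010010
After insert 'dog': sets bits 5 6 -> bits=101011110010
After insert 'ram': sets bits 4 8 -> bits=101011111010
insert 'rat' would touch bits 5 10; currently bit5=1, bit10=1
Bits that are 0 among those (would change 0->1): none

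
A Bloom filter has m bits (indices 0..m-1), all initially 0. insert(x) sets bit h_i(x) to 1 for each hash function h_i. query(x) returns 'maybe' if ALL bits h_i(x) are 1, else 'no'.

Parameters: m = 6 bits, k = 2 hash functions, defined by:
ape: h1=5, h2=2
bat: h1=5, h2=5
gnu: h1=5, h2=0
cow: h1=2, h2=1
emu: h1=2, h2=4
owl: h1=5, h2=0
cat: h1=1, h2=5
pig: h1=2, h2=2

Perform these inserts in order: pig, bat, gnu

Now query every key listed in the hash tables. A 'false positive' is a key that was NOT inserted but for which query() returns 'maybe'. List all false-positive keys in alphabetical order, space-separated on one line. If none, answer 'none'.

Answer: ape owl

Derivation:
Start: bits=000000
After insert 'pig': sets bits 2 -> bits=001000
After insert 'bat': sets bits 5 -> bits=001001
After insert 'gnu': sets bits 0 5 -> bits=101001
Not inserted: ape cat cow emu owl — query each against bits=101001:
query ape: checks bit2=1, bit5=1 (all 1) -> maybe => FALSE POSITIVE
query cat: checks bit1=0, bit5=1 (has a 0) -> no => not a false positive
query cow: checks bit1=0, bit2=1 (has a 0) -> no => not a false positive
query emu: checks bit2=1, bit4=0 (has a 0) -> no => not a false positive
query owl: checks bit0=1, bit5=1 (all 1) -> maybe => FALSE POSITIVE
False positives (alphabetical): ape owl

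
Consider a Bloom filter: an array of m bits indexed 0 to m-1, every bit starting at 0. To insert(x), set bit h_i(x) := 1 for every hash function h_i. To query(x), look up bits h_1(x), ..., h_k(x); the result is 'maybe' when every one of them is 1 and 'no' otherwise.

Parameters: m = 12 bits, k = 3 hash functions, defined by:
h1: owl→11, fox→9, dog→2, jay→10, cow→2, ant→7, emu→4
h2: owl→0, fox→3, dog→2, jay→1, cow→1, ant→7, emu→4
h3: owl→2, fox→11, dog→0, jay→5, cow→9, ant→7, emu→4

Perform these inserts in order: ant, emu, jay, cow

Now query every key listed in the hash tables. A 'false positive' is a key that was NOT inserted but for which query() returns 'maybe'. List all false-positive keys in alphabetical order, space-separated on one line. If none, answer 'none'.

Answer: none

Derivation:
Start: bits=000000000000
After insert 'ant': sets bits 7 -> bits=000000010000
After insert 'emu': sets bits 4 -> bits=000010010000
After insert 'jay': sets bits 1 5 10 -> bits=010011010010
After insert 'cow': sets bits 1 2 9 -> bits=011011010110
Not inserted: dog fox owl — query each against bits=011011010110:
query dog: checks bit0=0, bit2=1 (has a 0) -> no => not a false positive
query fox: checks bit3=0, bit9=1, bit11=0 (has a 0) -> no => not a false positive
query owl: checks bit0=0, bit2=1, bit11=0 (has a 0) -> no => not a false positive
False positives (alphabetical): none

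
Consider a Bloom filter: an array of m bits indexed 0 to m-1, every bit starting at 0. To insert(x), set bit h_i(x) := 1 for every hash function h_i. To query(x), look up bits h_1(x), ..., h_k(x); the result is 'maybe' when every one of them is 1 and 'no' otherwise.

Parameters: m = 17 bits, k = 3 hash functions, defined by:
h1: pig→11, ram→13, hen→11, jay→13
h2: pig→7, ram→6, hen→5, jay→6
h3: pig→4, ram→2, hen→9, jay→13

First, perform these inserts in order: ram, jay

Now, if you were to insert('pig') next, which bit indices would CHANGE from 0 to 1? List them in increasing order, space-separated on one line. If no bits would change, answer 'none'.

Answer: 4 7 11

Derivation:
Start: bits=00000000000000000
After insert 'ram': sets bits 2 6 13 -> bits=00100010000001000
After insert 'jay': sets bits 6 13 -> bits=00100010000001000
insert 'pig' would touch bits 4 7 11; currently bit4=0, bit7=0, bit11=0
Bits that are 0 among those (would change 0->1): 4 7 11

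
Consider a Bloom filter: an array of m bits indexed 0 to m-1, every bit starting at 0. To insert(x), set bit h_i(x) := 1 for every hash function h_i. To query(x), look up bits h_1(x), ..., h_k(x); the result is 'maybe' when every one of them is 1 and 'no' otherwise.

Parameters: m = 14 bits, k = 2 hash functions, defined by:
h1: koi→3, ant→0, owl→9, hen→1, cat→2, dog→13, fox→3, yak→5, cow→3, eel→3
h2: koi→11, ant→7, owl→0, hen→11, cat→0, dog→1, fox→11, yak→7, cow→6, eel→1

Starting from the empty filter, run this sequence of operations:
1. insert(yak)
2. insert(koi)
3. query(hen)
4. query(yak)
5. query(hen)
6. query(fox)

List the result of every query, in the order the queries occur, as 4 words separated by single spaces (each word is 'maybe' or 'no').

Start: bits=00000000000000
Op 1: insert yak -> sets bits 5 7 -> bits=00000101000000
Op 2: insert koi -> sets bits 3 11 -> bits=00010101000100
Op 3: query hen -> checks bit1=0, bit11=1 (has a 0) -> no
Op 4: query yak -> checks bit5=1, bit7=1 (all 1) -> maybe
Op 5: query hen -> checks bit1=0, bit11=1 (has a 0) -> no
Op 6: query fox -> checks bit3=1, bit11=1 (all 1) -> maybe
Query results in order: no maybe no maybe

Answer: no maybe no maybe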